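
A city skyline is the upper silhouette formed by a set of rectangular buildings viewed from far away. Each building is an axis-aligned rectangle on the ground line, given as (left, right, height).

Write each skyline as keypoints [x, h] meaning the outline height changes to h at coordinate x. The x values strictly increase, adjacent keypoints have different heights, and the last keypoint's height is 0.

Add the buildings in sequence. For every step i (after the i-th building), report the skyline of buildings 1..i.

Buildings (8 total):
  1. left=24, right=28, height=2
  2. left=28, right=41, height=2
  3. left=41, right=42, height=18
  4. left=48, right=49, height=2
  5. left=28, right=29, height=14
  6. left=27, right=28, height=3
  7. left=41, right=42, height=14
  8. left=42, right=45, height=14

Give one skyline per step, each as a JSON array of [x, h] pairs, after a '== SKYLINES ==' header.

== SKYLINES ==
[[24,2],[28,0]]
[[24,2],[41,0]]
[[24,2],[41,18],[42,0]]
[[24,2],[41,18],[42,0],[48,2],[49,0]]
[[24,2],[28,14],[29,2],[41,18],[42,0],[48,2],[49,0]]
[[24,2],[27,3],[28,14],[29,2],[41,18],[42,0],[48,2],[49,0]]
[[24,2],[27,3],[28,14],[29,2],[41,18],[42,0],[48,2],[49,0]]
[[24,2],[27,3],[28,14],[29,2],[41,18],[42,14],[45,0],[48,2],[49,0]]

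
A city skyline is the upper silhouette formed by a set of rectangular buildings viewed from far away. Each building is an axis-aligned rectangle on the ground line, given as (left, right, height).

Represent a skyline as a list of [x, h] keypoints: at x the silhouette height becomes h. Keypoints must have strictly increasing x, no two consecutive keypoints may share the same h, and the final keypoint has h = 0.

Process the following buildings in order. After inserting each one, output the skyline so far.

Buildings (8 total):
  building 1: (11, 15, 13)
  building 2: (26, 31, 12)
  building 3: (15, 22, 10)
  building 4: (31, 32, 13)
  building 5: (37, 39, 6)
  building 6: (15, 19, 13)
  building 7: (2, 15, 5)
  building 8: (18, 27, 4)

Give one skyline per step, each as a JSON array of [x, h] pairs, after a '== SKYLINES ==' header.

== SKYLINES ==
[[11,13],[15,0]]
[[11,13],[15,0],[26,12],[31,0]]
[[11,13],[15,10],[22,0],[26,12],[31,0]]
[[11,13],[15,10],[22,0],[26,12],[31,13],[32,0]]
[[11,13],[15,10],[22,0],[26,12],[31,13],[32,0],[37,6],[39,0]]
[[11,13],[19,10],[22,0],[26,12],[31,13],[32,0],[37,6],[39,0]]
[[2,5],[11,13],[19,10],[22,0],[26,12],[31,13],[32,0],[37,6],[39,0]]
[[2,5],[11,13],[19,10],[22,4],[26,12],[31,13],[32,0],[37,6],[39,0]]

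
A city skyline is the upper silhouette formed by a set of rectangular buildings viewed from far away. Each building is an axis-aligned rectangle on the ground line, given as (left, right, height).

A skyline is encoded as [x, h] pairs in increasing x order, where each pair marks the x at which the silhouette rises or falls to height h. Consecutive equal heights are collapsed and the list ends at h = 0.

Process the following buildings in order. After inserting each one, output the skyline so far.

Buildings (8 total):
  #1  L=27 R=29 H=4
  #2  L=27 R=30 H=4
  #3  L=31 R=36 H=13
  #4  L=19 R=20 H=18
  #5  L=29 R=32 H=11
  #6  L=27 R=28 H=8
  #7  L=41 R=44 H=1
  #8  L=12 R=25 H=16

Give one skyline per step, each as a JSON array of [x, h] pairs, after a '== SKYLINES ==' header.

== SKYLINES ==
[[27,4],[29,0]]
[[27,4],[30,0]]
[[27,4],[30,0],[31,13],[36,0]]
[[19,18],[20,0],[27,4],[30,0],[31,13],[36,0]]
[[19,18],[20,0],[27,4],[29,11],[31,13],[36,0]]
[[19,18],[20,0],[27,8],[28,4],[29,11],[31,13],[36,0]]
[[19,18],[20,0],[27,8],[28,4],[29,11],[31,13],[36,0],[41,1],[44,0]]
[[12,16],[19,18],[20,16],[25,0],[27,8],[28,4],[29,11],[31,13],[36,0],[41,1],[44,0]]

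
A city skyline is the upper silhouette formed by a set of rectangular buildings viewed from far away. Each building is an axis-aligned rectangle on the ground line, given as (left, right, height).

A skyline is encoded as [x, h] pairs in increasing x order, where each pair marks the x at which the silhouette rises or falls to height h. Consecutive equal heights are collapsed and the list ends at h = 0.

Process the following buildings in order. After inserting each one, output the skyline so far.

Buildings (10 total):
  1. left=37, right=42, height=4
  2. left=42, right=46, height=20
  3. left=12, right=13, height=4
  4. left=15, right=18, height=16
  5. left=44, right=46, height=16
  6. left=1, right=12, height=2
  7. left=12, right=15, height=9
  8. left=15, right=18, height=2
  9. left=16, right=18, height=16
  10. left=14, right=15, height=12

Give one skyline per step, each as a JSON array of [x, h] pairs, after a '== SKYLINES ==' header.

== SKYLINES ==
[[37,4],[42,0]]
[[37,4],[42,20],[46,0]]
[[12,4],[13,0],[37,4],[42,20],[46,0]]
[[12,4],[13,0],[15,16],[18,0],[37,4],[42,20],[46,0]]
[[12,4],[13,0],[15,16],[18,0],[37,4],[42,20],[46,0]]
[[1,2],[12,4],[13,0],[15,16],[18,0],[37,4],[42,20],[46,0]]
[[1,2],[12,9],[15,16],[18,0],[37,4],[42,20],[46,0]]
[[1,2],[12,9],[15,16],[18,0],[37,4],[42,20],[46,0]]
[[1,2],[12,9],[15,16],[18,0],[37,4],[42,20],[46,0]]
[[1,2],[12,9],[14,12],[15,16],[18,0],[37,4],[42,20],[46,0]]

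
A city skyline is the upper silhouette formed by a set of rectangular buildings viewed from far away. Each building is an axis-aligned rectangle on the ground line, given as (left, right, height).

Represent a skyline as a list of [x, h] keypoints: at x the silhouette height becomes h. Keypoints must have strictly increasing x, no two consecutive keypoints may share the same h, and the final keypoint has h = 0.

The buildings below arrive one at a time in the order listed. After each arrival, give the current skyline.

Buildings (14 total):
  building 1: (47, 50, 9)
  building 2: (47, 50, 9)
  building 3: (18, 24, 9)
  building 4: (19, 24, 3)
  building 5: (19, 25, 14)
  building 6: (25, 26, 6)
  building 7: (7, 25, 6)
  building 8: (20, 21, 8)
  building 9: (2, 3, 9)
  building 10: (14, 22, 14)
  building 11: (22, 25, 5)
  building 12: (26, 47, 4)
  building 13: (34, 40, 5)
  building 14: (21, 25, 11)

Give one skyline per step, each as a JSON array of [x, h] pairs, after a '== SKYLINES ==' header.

== SKYLINES ==
[[47,9],[50,0]]
[[47,9],[50,0]]
[[18,9],[24,0],[47,9],[50,0]]
[[18,9],[24,0],[47,9],[50,0]]
[[18,9],[19,14],[25,0],[47,9],[50,0]]
[[18,9],[19,14],[25,6],[26,0],[47,9],[50,0]]
[[7,6],[18,9],[19,14],[25,6],[26,0],[47,9],[50,0]]
[[7,6],[18,9],[19,14],[25,6],[26,0],[47,9],[50,0]]
[[2,9],[3,0],[7,6],[18,9],[19,14],[25,6],[26,0],[47,9],[50,0]]
[[2,9],[3,0],[7,6],[14,14],[25,6],[26,0],[47,9],[50,0]]
[[2,9],[3,0],[7,6],[14,14],[25,6],[26,0],[47,9],[50,0]]
[[2,9],[3,0],[7,6],[14,14],[25,6],[26,4],[47,9],[50,0]]
[[2,9],[3,0],[7,6],[14,14],[25,6],[26,4],[34,5],[40,4],[47,9],[50,0]]
[[2,9],[3,0],[7,6],[14,14],[25,6],[26,4],[34,5],[40,4],[47,9],[50,0]]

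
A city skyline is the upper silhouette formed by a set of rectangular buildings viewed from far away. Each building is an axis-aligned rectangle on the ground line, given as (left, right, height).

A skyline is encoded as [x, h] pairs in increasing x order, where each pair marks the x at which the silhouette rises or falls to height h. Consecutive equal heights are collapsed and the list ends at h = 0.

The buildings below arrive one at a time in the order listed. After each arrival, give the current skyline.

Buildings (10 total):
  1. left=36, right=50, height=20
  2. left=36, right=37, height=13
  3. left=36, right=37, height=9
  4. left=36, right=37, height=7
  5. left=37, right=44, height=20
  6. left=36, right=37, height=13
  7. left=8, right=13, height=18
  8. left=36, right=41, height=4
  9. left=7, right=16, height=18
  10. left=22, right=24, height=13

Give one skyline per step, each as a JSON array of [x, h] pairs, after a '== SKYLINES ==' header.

== SKYLINES ==
[[36,20],[50,0]]
[[36,20],[50,0]]
[[36,20],[50,0]]
[[36,20],[50,0]]
[[36,20],[50,0]]
[[36,20],[50,0]]
[[8,18],[13,0],[36,20],[50,0]]
[[8,18],[13,0],[36,20],[50,0]]
[[7,18],[16,0],[36,20],[50,0]]
[[7,18],[16,0],[22,13],[24,0],[36,20],[50,0]]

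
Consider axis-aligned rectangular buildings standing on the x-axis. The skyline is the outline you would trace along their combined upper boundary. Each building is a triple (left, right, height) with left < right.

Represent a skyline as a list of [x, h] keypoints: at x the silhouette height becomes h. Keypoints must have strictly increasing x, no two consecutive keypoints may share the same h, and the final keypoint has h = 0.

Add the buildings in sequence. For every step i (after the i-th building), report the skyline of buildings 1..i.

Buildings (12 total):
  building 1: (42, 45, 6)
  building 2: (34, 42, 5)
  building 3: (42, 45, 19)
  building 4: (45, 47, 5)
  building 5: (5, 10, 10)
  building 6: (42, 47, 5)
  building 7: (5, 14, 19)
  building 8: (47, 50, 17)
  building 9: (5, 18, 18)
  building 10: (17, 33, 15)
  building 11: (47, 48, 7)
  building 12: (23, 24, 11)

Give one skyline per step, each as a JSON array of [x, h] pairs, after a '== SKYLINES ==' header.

== SKYLINES ==
[[42,6],[45,0]]
[[34,5],[42,6],[45,0]]
[[34,5],[42,19],[45,0]]
[[34,5],[42,19],[45,5],[47,0]]
[[5,10],[10,0],[34,5],[42,19],[45,5],[47,0]]
[[5,10],[10,0],[34,5],[42,19],[45,5],[47,0]]
[[5,19],[14,0],[34,5],[42,19],[45,5],[47,0]]
[[5,19],[14,0],[34,5],[42,19],[45,5],[47,17],[50,0]]
[[5,19],[14,18],[18,0],[34,5],[42,19],[45,5],[47,17],[50,0]]
[[5,19],[14,18],[18,15],[33,0],[34,5],[42,19],[45,5],[47,17],[50,0]]
[[5,19],[14,18],[18,15],[33,0],[34,5],[42,19],[45,5],[47,17],[50,0]]
[[5,19],[14,18],[18,15],[33,0],[34,5],[42,19],[45,5],[47,17],[50,0]]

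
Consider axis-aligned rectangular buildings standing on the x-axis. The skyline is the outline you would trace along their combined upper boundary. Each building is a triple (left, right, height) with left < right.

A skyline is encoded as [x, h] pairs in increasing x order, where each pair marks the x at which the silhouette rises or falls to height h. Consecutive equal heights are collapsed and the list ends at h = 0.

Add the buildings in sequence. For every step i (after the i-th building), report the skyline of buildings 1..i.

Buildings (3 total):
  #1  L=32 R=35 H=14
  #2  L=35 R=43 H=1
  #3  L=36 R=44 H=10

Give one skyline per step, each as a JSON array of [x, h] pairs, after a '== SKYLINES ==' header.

== SKYLINES ==
[[32,14],[35,0]]
[[32,14],[35,1],[43,0]]
[[32,14],[35,1],[36,10],[44,0]]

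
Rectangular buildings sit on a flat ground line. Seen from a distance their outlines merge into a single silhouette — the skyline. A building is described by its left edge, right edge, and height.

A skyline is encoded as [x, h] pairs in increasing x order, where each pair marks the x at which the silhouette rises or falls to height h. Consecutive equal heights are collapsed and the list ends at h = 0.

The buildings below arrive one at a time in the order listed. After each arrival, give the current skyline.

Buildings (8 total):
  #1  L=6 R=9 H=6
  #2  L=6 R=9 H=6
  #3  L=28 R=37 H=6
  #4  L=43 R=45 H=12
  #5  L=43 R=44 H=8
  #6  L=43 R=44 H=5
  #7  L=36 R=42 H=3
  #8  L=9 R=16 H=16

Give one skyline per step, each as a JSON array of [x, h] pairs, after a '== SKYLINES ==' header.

== SKYLINES ==
[[6,6],[9,0]]
[[6,6],[9,0]]
[[6,6],[9,0],[28,6],[37,0]]
[[6,6],[9,0],[28,6],[37,0],[43,12],[45,0]]
[[6,6],[9,0],[28,6],[37,0],[43,12],[45,0]]
[[6,6],[9,0],[28,6],[37,0],[43,12],[45,0]]
[[6,6],[9,0],[28,6],[37,3],[42,0],[43,12],[45,0]]
[[6,6],[9,16],[16,0],[28,6],[37,3],[42,0],[43,12],[45,0]]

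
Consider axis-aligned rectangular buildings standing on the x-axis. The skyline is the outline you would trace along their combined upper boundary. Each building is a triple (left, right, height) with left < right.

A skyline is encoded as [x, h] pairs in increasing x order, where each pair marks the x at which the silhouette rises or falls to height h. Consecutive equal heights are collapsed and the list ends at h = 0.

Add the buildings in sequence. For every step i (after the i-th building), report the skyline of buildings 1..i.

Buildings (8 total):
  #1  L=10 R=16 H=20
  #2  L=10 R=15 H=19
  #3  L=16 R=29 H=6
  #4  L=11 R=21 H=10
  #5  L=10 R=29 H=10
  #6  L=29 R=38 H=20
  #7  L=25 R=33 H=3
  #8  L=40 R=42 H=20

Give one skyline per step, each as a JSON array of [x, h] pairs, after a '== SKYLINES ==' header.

== SKYLINES ==
[[10,20],[16,0]]
[[10,20],[16,0]]
[[10,20],[16,6],[29,0]]
[[10,20],[16,10],[21,6],[29,0]]
[[10,20],[16,10],[29,0]]
[[10,20],[16,10],[29,20],[38,0]]
[[10,20],[16,10],[29,20],[38,0]]
[[10,20],[16,10],[29,20],[38,0],[40,20],[42,0]]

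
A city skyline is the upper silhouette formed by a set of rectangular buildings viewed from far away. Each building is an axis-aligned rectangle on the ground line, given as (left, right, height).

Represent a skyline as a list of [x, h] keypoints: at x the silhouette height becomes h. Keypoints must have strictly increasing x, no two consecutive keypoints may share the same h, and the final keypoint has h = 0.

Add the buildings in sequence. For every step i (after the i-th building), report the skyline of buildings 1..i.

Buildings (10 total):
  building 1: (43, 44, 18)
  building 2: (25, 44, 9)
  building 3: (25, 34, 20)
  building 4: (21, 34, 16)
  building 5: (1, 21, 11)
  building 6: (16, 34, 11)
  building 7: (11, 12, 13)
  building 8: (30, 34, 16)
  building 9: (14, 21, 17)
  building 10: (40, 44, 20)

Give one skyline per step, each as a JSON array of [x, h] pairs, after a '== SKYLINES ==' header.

== SKYLINES ==
[[43,18],[44,0]]
[[25,9],[43,18],[44,0]]
[[25,20],[34,9],[43,18],[44,0]]
[[21,16],[25,20],[34,9],[43,18],[44,0]]
[[1,11],[21,16],[25,20],[34,9],[43,18],[44,0]]
[[1,11],[21,16],[25,20],[34,9],[43,18],[44,0]]
[[1,11],[11,13],[12,11],[21,16],[25,20],[34,9],[43,18],[44,0]]
[[1,11],[11,13],[12,11],[21,16],[25,20],[34,9],[43,18],[44,0]]
[[1,11],[11,13],[12,11],[14,17],[21,16],[25,20],[34,9],[43,18],[44,0]]
[[1,11],[11,13],[12,11],[14,17],[21,16],[25,20],[34,9],[40,20],[44,0]]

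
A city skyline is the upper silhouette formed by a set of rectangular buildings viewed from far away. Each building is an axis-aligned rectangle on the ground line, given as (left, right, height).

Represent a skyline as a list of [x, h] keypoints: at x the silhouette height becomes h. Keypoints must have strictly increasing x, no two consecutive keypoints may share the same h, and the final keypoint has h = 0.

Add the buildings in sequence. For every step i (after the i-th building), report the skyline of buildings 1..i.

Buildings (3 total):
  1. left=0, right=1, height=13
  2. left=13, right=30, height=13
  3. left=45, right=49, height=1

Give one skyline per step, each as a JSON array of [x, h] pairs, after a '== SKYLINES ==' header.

== SKYLINES ==
[[0,13],[1,0]]
[[0,13],[1,0],[13,13],[30,0]]
[[0,13],[1,0],[13,13],[30,0],[45,1],[49,0]]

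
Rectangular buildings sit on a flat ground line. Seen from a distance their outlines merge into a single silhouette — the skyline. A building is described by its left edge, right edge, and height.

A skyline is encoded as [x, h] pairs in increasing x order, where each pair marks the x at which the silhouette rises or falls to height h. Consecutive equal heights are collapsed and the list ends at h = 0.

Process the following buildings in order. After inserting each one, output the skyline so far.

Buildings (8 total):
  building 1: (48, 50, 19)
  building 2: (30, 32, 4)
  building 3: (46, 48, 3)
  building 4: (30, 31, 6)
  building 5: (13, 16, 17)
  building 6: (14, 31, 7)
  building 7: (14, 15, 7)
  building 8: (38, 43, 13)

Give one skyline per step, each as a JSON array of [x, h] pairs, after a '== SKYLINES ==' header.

== SKYLINES ==
[[48,19],[50,0]]
[[30,4],[32,0],[48,19],[50,0]]
[[30,4],[32,0],[46,3],[48,19],[50,0]]
[[30,6],[31,4],[32,0],[46,3],[48,19],[50,0]]
[[13,17],[16,0],[30,6],[31,4],[32,0],[46,3],[48,19],[50,0]]
[[13,17],[16,7],[31,4],[32,0],[46,3],[48,19],[50,0]]
[[13,17],[16,7],[31,4],[32,0],[46,3],[48,19],[50,0]]
[[13,17],[16,7],[31,4],[32,0],[38,13],[43,0],[46,3],[48,19],[50,0]]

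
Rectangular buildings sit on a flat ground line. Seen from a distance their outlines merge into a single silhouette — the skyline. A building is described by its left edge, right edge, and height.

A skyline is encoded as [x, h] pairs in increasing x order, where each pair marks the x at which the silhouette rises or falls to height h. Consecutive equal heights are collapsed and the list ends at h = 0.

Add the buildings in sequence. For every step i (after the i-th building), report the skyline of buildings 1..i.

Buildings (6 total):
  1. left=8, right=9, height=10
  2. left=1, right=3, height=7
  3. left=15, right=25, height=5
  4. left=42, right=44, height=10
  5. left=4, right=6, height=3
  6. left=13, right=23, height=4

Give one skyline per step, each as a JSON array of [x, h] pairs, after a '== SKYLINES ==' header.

== SKYLINES ==
[[8,10],[9,0]]
[[1,7],[3,0],[8,10],[9,0]]
[[1,7],[3,0],[8,10],[9,0],[15,5],[25,0]]
[[1,7],[3,0],[8,10],[9,0],[15,5],[25,0],[42,10],[44,0]]
[[1,7],[3,0],[4,3],[6,0],[8,10],[9,0],[15,5],[25,0],[42,10],[44,0]]
[[1,7],[3,0],[4,3],[6,0],[8,10],[9,0],[13,4],[15,5],[25,0],[42,10],[44,0]]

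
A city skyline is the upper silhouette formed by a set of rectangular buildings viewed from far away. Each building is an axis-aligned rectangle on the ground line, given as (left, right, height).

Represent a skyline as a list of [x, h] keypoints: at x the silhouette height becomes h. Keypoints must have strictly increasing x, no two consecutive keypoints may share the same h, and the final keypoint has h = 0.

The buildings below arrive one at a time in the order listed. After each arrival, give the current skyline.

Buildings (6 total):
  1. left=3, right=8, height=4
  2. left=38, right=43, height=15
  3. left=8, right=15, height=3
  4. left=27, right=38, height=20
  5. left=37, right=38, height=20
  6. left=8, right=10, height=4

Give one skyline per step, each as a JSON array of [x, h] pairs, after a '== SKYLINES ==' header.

== SKYLINES ==
[[3,4],[8,0]]
[[3,4],[8,0],[38,15],[43,0]]
[[3,4],[8,3],[15,0],[38,15],[43,0]]
[[3,4],[8,3],[15,0],[27,20],[38,15],[43,0]]
[[3,4],[8,3],[15,0],[27,20],[38,15],[43,0]]
[[3,4],[10,3],[15,0],[27,20],[38,15],[43,0]]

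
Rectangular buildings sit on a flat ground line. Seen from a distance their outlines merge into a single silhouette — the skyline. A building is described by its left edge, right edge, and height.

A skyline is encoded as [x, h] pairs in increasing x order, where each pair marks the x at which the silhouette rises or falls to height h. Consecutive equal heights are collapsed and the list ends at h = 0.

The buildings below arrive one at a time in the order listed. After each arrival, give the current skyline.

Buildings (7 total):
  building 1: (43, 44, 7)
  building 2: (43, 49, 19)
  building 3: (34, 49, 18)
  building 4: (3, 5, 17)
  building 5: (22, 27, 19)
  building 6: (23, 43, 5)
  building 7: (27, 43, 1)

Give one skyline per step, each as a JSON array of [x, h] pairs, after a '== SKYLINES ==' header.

== SKYLINES ==
[[43,7],[44,0]]
[[43,19],[49,0]]
[[34,18],[43,19],[49,0]]
[[3,17],[5,0],[34,18],[43,19],[49,0]]
[[3,17],[5,0],[22,19],[27,0],[34,18],[43,19],[49,0]]
[[3,17],[5,0],[22,19],[27,5],[34,18],[43,19],[49,0]]
[[3,17],[5,0],[22,19],[27,5],[34,18],[43,19],[49,0]]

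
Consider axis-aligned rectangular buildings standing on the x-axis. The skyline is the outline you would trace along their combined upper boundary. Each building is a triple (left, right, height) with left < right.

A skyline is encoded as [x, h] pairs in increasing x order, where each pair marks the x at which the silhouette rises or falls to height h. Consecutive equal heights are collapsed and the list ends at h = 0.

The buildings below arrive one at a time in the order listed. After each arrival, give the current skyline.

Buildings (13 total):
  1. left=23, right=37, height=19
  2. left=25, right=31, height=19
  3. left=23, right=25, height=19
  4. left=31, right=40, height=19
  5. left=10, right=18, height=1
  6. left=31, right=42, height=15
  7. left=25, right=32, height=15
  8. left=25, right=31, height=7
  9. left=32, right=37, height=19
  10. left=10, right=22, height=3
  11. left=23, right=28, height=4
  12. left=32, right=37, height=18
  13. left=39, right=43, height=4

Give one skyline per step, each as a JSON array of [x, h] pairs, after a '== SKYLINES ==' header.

== SKYLINES ==
[[23,19],[37,0]]
[[23,19],[37,0]]
[[23,19],[37,0]]
[[23,19],[40,0]]
[[10,1],[18,0],[23,19],[40,0]]
[[10,1],[18,0],[23,19],[40,15],[42,0]]
[[10,1],[18,0],[23,19],[40,15],[42,0]]
[[10,1],[18,0],[23,19],[40,15],[42,0]]
[[10,1],[18,0],[23,19],[40,15],[42,0]]
[[10,3],[22,0],[23,19],[40,15],[42,0]]
[[10,3],[22,0],[23,19],[40,15],[42,0]]
[[10,3],[22,0],[23,19],[40,15],[42,0]]
[[10,3],[22,0],[23,19],[40,15],[42,4],[43,0]]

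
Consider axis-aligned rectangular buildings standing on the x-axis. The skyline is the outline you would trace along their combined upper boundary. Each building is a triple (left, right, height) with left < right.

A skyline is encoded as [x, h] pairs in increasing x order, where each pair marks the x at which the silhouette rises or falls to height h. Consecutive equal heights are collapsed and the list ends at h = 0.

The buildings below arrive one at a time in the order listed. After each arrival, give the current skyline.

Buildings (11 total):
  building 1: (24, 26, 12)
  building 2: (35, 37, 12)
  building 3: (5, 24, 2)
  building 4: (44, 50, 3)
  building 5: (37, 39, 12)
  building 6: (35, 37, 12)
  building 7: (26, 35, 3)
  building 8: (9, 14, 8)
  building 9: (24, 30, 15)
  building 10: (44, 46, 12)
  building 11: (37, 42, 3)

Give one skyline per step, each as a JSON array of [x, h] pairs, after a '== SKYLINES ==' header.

== SKYLINES ==
[[24,12],[26,0]]
[[24,12],[26,0],[35,12],[37,0]]
[[5,2],[24,12],[26,0],[35,12],[37,0]]
[[5,2],[24,12],[26,0],[35,12],[37,0],[44,3],[50,0]]
[[5,2],[24,12],[26,0],[35,12],[39,0],[44,3],[50,0]]
[[5,2],[24,12],[26,0],[35,12],[39,0],[44,3],[50,0]]
[[5,2],[24,12],[26,3],[35,12],[39,0],[44,3],[50,0]]
[[5,2],[9,8],[14,2],[24,12],[26,3],[35,12],[39,0],[44,3],[50,0]]
[[5,2],[9,8],[14,2],[24,15],[30,3],[35,12],[39,0],[44,3],[50,0]]
[[5,2],[9,8],[14,2],[24,15],[30,3],[35,12],[39,0],[44,12],[46,3],[50,0]]
[[5,2],[9,8],[14,2],[24,15],[30,3],[35,12],[39,3],[42,0],[44,12],[46,3],[50,0]]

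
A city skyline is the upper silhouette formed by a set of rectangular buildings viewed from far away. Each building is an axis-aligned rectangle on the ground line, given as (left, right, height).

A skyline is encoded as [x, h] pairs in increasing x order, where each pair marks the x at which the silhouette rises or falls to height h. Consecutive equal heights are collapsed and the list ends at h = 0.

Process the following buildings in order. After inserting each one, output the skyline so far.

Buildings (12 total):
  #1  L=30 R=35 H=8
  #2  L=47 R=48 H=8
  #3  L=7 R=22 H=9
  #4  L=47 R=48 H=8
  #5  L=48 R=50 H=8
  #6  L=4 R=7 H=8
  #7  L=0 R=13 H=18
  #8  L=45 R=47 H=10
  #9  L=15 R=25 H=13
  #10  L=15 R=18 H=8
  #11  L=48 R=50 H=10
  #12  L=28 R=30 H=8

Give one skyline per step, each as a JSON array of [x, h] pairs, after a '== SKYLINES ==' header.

== SKYLINES ==
[[30,8],[35,0]]
[[30,8],[35,0],[47,8],[48,0]]
[[7,9],[22,0],[30,8],[35,0],[47,8],[48,0]]
[[7,9],[22,0],[30,8],[35,0],[47,8],[48,0]]
[[7,9],[22,0],[30,8],[35,0],[47,8],[50,0]]
[[4,8],[7,9],[22,0],[30,8],[35,0],[47,8],[50,0]]
[[0,18],[13,9],[22,0],[30,8],[35,0],[47,8],[50,0]]
[[0,18],[13,9],[22,0],[30,8],[35,0],[45,10],[47,8],[50,0]]
[[0,18],[13,9],[15,13],[25,0],[30,8],[35,0],[45,10],[47,8],[50,0]]
[[0,18],[13,9],[15,13],[25,0],[30,8],[35,0],[45,10],[47,8],[50,0]]
[[0,18],[13,9],[15,13],[25,0],[30,8],[35,0],[45,10],[47,8],[48,10],[50,0]]
[[0,18],[13,9],[15,13],[25,0],[28,8],[35,0],[45,10],[47,8],[48,10],[50,0]]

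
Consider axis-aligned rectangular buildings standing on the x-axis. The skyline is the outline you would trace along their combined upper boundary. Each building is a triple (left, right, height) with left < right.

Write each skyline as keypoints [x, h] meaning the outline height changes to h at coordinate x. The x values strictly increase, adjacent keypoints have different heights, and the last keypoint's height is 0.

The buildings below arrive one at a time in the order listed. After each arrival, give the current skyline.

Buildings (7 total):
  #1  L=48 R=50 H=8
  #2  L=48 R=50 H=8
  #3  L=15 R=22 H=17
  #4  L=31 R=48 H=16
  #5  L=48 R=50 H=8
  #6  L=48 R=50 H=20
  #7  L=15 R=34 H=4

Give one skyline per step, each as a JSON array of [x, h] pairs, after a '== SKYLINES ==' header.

== SKYLINES ==
[[48,8],[50,0]]
[[48,8],[50,0]]
[[15,17],[22,0],[48,8],[50,0]]
[[15,17],[22,0],[31,16],[48,8],[50,0]]
[[15,17],[22,0],[31,16],[48,8],[50,0]]
[[15,17],[22,0],[31,16],[48,20],[50,0]]
[[15,17],[22,4],[31,16],[48,20],[50,0]]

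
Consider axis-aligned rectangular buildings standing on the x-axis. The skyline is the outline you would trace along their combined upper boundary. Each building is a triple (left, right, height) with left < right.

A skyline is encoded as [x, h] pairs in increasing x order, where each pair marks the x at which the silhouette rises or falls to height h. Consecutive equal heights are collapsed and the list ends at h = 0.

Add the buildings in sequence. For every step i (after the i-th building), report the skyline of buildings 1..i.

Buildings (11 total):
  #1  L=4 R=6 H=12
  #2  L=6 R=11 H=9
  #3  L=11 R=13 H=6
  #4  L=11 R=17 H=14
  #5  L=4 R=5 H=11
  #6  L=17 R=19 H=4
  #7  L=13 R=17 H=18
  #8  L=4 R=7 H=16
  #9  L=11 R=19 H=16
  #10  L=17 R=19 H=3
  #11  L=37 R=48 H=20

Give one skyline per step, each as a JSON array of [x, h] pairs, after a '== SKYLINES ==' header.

== SKYLINES ==
[[4,12],[6,0]]
[[4,12],[6,9],[11,0]]
[[4,12],[6,9],[11,6],[13,0]]
[[4,12],[6,9],[11,14],[17,0]]
[[4,12],[6,9],[11,14],[17,0]]
[[4,12],[6,9],[11,14],[17,4],[19,0]]
[[4,12],[6,9],[11,14],[13,18],[17,4],[19,0]]
[[4,16],[7,9],[11,14],[13,18],[17,4],[19,0]]
[[4,16],[7,9],[11,16],[13,18],[17,16],[19,0]]
[[4,16],[7,9],[11,16],[13,18],[17,16],[19,0]]
[[4,16],[7,9],[11,16],[13,18],[17,16],[19,0],[37,20],[48,0]]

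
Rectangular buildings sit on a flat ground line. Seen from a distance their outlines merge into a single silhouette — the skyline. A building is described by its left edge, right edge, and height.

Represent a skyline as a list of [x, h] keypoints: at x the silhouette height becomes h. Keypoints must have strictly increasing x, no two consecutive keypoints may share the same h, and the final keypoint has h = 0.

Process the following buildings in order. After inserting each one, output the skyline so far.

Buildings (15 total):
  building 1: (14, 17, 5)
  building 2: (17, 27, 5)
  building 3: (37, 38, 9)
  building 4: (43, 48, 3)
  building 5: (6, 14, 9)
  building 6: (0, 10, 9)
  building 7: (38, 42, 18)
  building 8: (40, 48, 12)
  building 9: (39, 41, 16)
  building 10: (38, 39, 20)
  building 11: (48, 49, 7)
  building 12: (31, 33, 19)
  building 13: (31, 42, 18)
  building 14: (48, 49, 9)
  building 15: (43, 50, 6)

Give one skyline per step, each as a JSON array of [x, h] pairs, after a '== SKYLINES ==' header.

== SKYLINES ==
[[14,5],[17,0]]
[[14,5],[27,0]]
[[14,5],[27,0],[37,9],[38,0]]
[[14,5],[27,0],[37,9],[38,0],[43,3],[48,0]]
[[6,9],[14,5],[27,0],[37,9],[38,0],[43,3],[48,0]]
[[0,9],[14,5],[27,0],[37,9],[38,0],[43,3],[48,0]]
[[0,9],[14,5],[27,0],[37,9],[38,18],[42,0],[43,3],[48,0]]
[[0,9],[14,5],[27,0],[37,9],[38,18],[42,12],[48,0]]
[[0,9],[14,5],[27,0],[37,9],[38,18],[42,12],[48,0]]
[[0,9],[14,5],[27,0],[37,9],[38,20],[39,18],[42,12],[48,0]]
[[0,9],[14,5],[27,0],[37,9],[38,20],[39,18],[42,12],[48,7],[49,0]]
[[0,9],[14,5],[27,0],[31,19],[33,0],[37,9],[38,20],[39,18],[42,12],[48,7],[49,0]]
[[0,9],[14,5],[27,0],[31,19],[33,18],[38,20],[39,18],[42,12],[48,7],[49,0]]
[[0,9],[14,5],[27,0],[31,19],[33,18],[38,20],[39,18],[42,12],[48,9],[49,0]]
[[0,9],[14,5],[27,0],[31,19],[33,18],[38,20],[39,18],[42,12],[48,9],[49,6],[50,0]]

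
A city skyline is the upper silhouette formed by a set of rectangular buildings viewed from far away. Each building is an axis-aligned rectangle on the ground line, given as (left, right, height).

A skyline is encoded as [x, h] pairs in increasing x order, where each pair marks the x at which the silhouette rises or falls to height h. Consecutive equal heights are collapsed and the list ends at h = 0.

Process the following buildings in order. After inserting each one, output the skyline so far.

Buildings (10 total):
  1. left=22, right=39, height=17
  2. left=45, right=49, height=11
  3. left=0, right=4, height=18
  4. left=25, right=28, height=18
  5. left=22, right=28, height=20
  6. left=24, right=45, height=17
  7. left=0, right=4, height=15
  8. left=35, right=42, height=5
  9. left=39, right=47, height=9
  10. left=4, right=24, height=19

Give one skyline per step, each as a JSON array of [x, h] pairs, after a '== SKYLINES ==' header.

== SKYLINES ==
[[22,17],[39,0]]
[[22,17],[39,0],[45,11],[49,0]]
[[0,18],[4,0],[22,17],[39,0],[45,11],[49,0]]
[[0,18],[4,0],[22,17],[25,18],[28,17],[39,0],[45,11],[49,0]]
[[0,18],[4,0],[22,20],[28,17],[39,0],[45,11],[49,0]]
[[0,18],[4,0],[22,20],[28,17],[45,11],[49,0]]
[[0,18],[4,0],[22,20],[28,17],[45,11],[49,0]]
[[0,18],[4,0],[22,20],[28,17],[45,11],[49,0]]
[[0,18],[4,0],[22,20],[28,17],[45,11],[49,0]]
[[0,18],[4,19],[22,20],[28,17],[45,11],[49,0]]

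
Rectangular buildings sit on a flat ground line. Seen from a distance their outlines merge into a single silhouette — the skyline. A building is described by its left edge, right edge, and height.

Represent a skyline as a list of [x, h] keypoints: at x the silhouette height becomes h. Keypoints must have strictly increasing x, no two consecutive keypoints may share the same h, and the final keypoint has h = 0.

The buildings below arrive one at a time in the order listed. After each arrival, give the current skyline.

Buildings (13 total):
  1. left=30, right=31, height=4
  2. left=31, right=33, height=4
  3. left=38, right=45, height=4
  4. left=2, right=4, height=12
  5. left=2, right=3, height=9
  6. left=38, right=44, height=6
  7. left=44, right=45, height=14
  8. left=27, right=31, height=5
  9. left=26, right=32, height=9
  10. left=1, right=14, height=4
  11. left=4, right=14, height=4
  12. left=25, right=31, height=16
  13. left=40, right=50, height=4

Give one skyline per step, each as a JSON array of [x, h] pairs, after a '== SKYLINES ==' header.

== SKYLINES ==
[[30,4],[31,0]]
[[30,4],[33,0]]
[[30,4],[33,0],[38,4],[45,0]]
[[2,12],[4,0],[30,4],[33,0],[38,4],[45,0]]
[[2,12],[4,0],[30,4],[33,0],[38,4],[45,0]]
[[2,12],[4,0],[30,4],[33,0],[38,6],[44,4],[45,0]]
[[2,12],[4,0],[30,4],[33,0],[38,6],[44,14],[45,0]]
[[2,12],[4,0],[27,5],[31,4],[33,0],[38,6],[44,14],[45,0]]
[[2,12],[4,0],[26,9],[32,4],[33,0],[38,6],[44,14],[45,0]]
[[1,4],[2,12],[4,4],[14,0],[26,9],[32,4],[33,0],[38,6],[44,14],[45,0]]
[[1,4],[2,12],[4,4],[14,0],[26,9],[32,4],[33,0],[38,6],[44,14],[45,0]]
[[1,4],[2,12],[4,4],[14,0],[25,16],[31,9],[32,4],[33,0],[38,6],[44,14],[45,0]]
[[1,4],[2,12],[4,4],[14,0],[25,16],[31,9],[32,4],[33,0],[38,6],[44,14],[45,4],[50,0]]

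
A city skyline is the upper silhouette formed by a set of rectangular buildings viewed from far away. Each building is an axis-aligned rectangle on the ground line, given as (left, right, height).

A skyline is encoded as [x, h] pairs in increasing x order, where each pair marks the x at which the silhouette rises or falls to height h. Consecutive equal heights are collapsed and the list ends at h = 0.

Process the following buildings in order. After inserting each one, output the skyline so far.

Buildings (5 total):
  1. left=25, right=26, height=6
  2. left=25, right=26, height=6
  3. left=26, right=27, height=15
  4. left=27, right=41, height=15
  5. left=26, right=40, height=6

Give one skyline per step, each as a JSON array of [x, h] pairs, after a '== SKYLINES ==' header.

== SKYLINES ==
[[25,6],[26,0]]
[[25,6],[26,0]]
[[25,6],[26,15],[27,0]]
[[25,6],[26,15],[41,0]]
[[25,6],[26,15],[41,0]]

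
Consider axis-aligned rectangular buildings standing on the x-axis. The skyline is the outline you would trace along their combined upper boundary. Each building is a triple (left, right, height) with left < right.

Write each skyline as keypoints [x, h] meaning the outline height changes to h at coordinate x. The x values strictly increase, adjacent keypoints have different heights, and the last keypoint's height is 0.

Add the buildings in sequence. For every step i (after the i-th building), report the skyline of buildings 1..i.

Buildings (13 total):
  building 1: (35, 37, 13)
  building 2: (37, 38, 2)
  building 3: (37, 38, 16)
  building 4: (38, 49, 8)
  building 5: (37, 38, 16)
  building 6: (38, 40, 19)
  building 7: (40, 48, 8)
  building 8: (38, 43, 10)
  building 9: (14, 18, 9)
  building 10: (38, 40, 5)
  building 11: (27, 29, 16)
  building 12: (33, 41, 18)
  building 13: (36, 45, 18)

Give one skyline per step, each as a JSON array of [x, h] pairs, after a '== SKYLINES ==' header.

== SKYLINES ==
[[35,13],[37,0]]
[[35,13],[37,2],[38,0]]
[[35,13],[37,16],[38,0]]
[[35,13],[37,16],[38,8],[49,0]]
[[35,13],[37,16],[38,8],[49,0]]
[[35,13],[37,16],[38,19],[40,8],[49,0]]
[[35,13],[37,16],[38,19],[40,8],[49,0]]
[[35,13],[37,16],[38,19],[40,10],[43,8],[49,0]]
[[14,9],[18,0],[35,13],[37,16],[38,19],[40,10],[43,8],[49,0]]
[[14,9],[18,0],[35,13],[37,16],[38,19],[40,10],[43,8],[49,0]]
[[14,9],[18,0],[27,16],[29,0],[35,13],[37,16],[38,19],[40,10],[43,8],[49,0]]
[[14,9],[18,0],[27,16],[29,0],[33,18],[38,19],[40,18],[41,10],[43,8],[49,0]]
[[14,9],[18,0],[27,16],[29,0],[33,18],[38,19],[40,18],[45,8],[49,0]]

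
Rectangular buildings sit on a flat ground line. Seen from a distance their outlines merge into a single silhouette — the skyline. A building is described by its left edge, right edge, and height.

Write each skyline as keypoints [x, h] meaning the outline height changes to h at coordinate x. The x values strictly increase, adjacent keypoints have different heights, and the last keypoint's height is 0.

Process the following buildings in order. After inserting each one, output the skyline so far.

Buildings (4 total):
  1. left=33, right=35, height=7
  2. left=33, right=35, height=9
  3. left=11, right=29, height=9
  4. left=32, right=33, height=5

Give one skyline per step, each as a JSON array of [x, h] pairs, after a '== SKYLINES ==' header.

== SKYLINES ==
[[33,7],[35,0]]
[[33,9],[35,0]]
[[11,9],[29,0],[33,9],[35,0]]
[[11,9],[29,0],[32,5],[33,9],[35,0]]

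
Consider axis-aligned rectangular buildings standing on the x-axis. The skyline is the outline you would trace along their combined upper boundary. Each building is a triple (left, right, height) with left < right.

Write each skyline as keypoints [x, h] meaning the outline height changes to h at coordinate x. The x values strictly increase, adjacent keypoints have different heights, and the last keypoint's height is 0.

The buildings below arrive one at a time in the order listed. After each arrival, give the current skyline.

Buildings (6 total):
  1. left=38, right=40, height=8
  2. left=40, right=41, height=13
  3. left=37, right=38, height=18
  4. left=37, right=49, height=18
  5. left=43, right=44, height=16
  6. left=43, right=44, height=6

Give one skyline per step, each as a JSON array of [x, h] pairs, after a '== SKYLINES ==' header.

== SKYLINES ==
[[38,8],[40,0]]
[[38,8],[40,13],[41,0]]
[[37,18],[38,8],[40,13],[41,0]]
[[37,18],[49,0]]
[[37,18],[49,0]]
[[37,18],[49,0]]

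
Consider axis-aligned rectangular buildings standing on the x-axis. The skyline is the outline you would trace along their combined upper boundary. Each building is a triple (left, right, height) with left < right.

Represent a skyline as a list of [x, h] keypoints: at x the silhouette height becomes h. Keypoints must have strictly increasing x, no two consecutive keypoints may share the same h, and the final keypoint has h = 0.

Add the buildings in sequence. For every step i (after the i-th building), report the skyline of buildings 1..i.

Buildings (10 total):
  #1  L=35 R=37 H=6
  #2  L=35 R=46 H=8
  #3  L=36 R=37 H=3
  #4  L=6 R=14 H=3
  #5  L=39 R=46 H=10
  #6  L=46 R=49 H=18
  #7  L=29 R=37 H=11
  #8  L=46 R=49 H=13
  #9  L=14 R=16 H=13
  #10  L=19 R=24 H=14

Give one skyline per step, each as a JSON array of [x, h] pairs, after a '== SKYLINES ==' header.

== SKYLINES ==
[[35,6],[37,0]]
[[35,8],[46,0]]
[[35,8],[46,0]]
[[6,3],[14,0],[35,8],[46,0]]
[[6,3],[14,0],[35,8],[39,10],[46,0]]
[[6,3],[14,0],[35,8],[39,10],[46,18],[49,0]]
[[6,3],[14,0],[29,11],[37,8],[39,10],[46,18],[49,0]]
[[6,3],[14,0],[29,11],[37,8],[39,10],[46,18],[49,0]]
[[6,3],[14,13],[16,0],[29,11],[37,8],[39,10],[46,18],[49,0]]
[[6,3],[14,13],[16,0],[19,14],[24,0],[29,11],[37,8],[39,10],[46,18],[49,0]]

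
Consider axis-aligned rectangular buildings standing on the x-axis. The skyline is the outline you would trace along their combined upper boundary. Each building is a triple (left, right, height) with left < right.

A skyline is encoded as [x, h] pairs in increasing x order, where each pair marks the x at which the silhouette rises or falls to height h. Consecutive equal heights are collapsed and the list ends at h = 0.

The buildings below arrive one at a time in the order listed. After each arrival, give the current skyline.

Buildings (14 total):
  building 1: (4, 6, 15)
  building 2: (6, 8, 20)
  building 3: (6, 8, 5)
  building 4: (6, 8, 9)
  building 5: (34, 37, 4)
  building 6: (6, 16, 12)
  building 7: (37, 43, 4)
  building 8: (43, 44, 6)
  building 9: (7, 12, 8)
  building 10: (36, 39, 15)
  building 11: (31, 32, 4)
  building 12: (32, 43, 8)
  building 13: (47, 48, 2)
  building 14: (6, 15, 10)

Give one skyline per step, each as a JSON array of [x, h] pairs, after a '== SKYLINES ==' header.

== SKYLINES ==
[[4,15],[6,0]]
[[4,15],[6,20],[8,0]]
[[4,15],[6,20],[8,0]]
[[4,15],[6,20],[8,0]]
[[4,15],[6,20],[8,0],[34,4],[37,0]]
[[4,15],[6,20],[8,12],[16,0],[34,4],[37,0]]
[[4,15],[6,20],[8,12],[16,0],[34,4],[43,0]]
[[4,15],[6,20],[8,12],[16,0],[34,4],[43,6],[44,0]]
[[4,15],[6,20],[8,12],[16,0],[34,4],[43,6],[44,0]]
[[4,15],[6,20],[8,12],[16,0],[34,4],[36,15],[39,4],[43,6],[44,0]]
[[4,15],[6,20],[8,12],[16,0],[31,4],[32,0],[34,4],[36,15],[39,4],[43,6],[44,0]]
[[4,15],[6,20],[8,12],[16,0],[31,4],[32,8],[36,15],[39,8],[43,6],[44,0]]
[[4,15],[6,20],[8,12],[16,0],[31,4],[32,8],[36,15],[39,8],[43,6],[44,0],[47,2],[48,0]]
[[4,15],[6,20],[8,12],[16,0],[31,4],[32,8],[36,15],[39,8],[43,6],[44,0],[47,2],[48,0]]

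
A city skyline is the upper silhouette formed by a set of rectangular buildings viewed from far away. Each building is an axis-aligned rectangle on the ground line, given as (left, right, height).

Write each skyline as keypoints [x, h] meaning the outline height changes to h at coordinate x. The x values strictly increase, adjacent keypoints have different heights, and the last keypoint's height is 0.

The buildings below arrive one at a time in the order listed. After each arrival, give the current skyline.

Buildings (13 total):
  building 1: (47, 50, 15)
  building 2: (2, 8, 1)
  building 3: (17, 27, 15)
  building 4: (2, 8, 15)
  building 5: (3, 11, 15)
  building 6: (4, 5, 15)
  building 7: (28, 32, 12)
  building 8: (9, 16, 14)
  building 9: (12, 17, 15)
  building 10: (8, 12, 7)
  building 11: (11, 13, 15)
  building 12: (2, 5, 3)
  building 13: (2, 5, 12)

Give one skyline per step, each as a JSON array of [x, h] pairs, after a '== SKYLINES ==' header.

== SKYLINES ==
[[47,15],[50,0]]
[[2,1],[8,0],[47,15],[50,0]]
[[2,1],[8,0],[17,15],[27,0],[47,15],[50,0]]
[[2,15],[8,0],[17,15],[27,0],[47,15],[50,0]]
[[2,15],[11,0],[17,15],[27,0],[47,15],[50,0]]
[[2,15],[11,0],[17,15],[27,0],[47,15],[50,0]]
[[2,15],[11,0],[17,15],[27,0],[28,12],[32,0],[47,15],[50,0]]
[[2,15],[11,14],[16,0],[17,15],[27,0],[28,12],[32,0],[47,15],[50,0]]
[[2,15],[11,14],[12,15],[27,0],[28,12],[32,0],[47,15],[50,0]]
[[2,15],[11,14],[12,15],[27,0],[28,12],[32,0],[47,15],[50,0]]
[[2,15],[27,0],[28,12],[32,0],[47,15],[50,0]]
[[2,15],[27,0],[28,12],[32,0],[47,15],[50,0]]
[[2,15],[27,0],[28,12],[32,0],[47,15],[50,0]]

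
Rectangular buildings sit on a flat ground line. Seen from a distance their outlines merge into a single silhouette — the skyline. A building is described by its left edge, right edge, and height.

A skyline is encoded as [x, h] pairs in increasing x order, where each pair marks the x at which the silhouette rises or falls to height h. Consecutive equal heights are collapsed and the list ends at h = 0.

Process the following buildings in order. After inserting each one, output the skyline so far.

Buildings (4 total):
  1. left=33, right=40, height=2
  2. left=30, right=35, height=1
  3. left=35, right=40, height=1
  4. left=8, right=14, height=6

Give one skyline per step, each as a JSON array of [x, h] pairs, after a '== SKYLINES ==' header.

== SKYLINES ==
[[33,2],[40,0]]
[[30,1],[33,2],[40,0]]
[[30,1],[33,2],[40,0]]
[[8,6],[14,0],[30,1],[33,2],[40,0]]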